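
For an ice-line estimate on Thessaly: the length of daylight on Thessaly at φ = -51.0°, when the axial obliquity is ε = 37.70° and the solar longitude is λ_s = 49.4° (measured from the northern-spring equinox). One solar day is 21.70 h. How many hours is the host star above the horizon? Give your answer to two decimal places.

5.99 h

Solar declination: sin δ = sin ε · sin λ_s = sin 37.70° × sin 49.4° = 0.46431, so δ = +27.666°.
cos H₀ = −tan φ · tan δ = −tan(-51.0°) × tan(+27.666°) = 0.6474, so H₀ = 0.8666 rad = 49.65°.
Daylight = 2H₀/(2π) × 21.70 h = (0.8666/π) × 21.70 = 5.99 h.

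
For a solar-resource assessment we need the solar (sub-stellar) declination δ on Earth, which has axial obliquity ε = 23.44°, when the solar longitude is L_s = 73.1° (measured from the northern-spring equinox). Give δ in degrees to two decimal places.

δ = +22.37°

sin δ = sin ε · sin L_s = sin 23.44° × sin 73.1° = 0.380609.
δ = arcsin(0.380609) = +22.37°.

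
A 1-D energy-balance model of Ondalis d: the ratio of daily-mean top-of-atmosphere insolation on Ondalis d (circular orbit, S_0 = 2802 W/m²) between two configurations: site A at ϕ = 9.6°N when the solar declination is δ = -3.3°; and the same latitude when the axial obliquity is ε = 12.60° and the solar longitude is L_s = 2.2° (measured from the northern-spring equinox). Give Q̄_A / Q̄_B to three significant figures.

Q̄_A / Q̄_B ≈ 0.981

— Configuration A (ϕ=+9.6°):
cos h₀ = −tan(+9.6°) tan(-3.300°) = 0.0098, h₀ = 1.5610 rad.
Bracket: h₀ sin ϕ sin δ + cos ϕ cos δ sin h₀ = 1.5610×0.16677×-0.05756 + 0.98600×0.99834×0.99995 = -0.014984 + 0.984314 = 0.969330.
Q̄ = (S_0/π) × [bracket] = (2802/π) × 0.969330 = 864.55 W/m².
— Configuration B (ϕ=+9.6°):
Solar declination: sin δ = sin ε · sin L_s = sin 12.60° × sin 2.2° = 0.00837, so δ = +0.480°.
cos h₀ = −tan(+9.6°) tan(+0.480°) = -0.0014, h₀ = 1.5722 rad.
Bracket: h₀ sin ϕ sin δ + cos ϕ cos δ sin h₀ = 1.5722×0.16677×0.00837 + 0.98600×0.99996×1.00000 = 0.002195 + 0.985961 = 0.988156.
Q̄ = (S_0/π) × [bracket] = (2802/π) × 0.988156 = 881.34 W/m².
Ratio Q̄_A / Q̄_B = 864.55 / 881.34 = 0.9809.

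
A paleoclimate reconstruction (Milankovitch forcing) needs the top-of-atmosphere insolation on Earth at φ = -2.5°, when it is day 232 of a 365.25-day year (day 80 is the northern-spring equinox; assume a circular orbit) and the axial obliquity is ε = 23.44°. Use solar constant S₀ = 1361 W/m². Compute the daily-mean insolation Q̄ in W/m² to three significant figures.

Solar longitude: λ_s = 360° × (232 − 80)/365.25 = 149.815°.
sin δ = sin 23.44° × sin 149.815° = 0.20000, so δ = +11.537°.
cos H₀ = −tan(-2.5°) tan(+11.537°) = 0.0089, H₀ = 1.5619 rad.
Bracket: H₀ sin φ sin δ + cos φ cos δ sin H₀ = 1.5619×-0.04362×0.20000 + 0.99905×0.97980×0.99996 = -0.013626 + 0.978830 = 0.965204.
Q̄ = (S₀/π) × [bracket] = (1361/π) × 0.965204 = 418.1 W/m².

Q̄ ≈ 418 W/m²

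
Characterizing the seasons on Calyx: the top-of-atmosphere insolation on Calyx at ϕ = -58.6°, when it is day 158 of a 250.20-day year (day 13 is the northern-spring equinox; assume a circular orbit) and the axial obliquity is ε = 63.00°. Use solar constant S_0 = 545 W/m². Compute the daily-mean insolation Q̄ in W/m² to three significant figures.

Q̄ ≈ 207 W/m²

Solar longitude: L_s = 360° × (158 − 13)/250.20 = 208.633°.
sin δ = sin 63.00° × sin 208.633° = -0.42697, so δ = -25.275°.
cos h₀ = −tan(-58.6°) tan(-25.275°) = -0.7735, h₀ = 2.4552 rad.
Bracket: h₀ sin ϕ sin δ + cos ϕ cos δ sin h₀ = 2.4552×-0.85355×-0.42697 + 0.52101×0.90427×0.63374 = 0.894774 + 0.298576 = 1.193350.
Q̄ = (S_0/π) × [bracket] = (545/π) × 1.193350 = 207.0 W/m².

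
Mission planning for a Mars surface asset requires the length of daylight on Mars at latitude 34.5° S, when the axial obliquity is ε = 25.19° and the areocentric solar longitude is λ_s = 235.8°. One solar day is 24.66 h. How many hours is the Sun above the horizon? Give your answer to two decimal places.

14.38 h

sin δ = sin 25.19° × sin 235.8° = -0.35202, so δ = -20.611°.
cos H₀ = −tan φ · tan δ = −tan(-34.5°) × tan(-20.611°) = -0.2585, so H₀ = 1.8322 rad = 104.98°.
Daylight = 2H₀/(2π) × 24.66 h = (1.8322/π) × 24.66 = 14.38 h.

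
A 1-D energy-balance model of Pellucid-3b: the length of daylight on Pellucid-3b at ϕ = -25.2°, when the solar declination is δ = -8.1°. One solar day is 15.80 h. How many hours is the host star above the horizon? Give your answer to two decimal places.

cos h₀ = −tan ϕ · tan δ = −tan(-25.2°) × tan(-8.100°) = -0.0670, so h₀ = 1.6378 rad = 93.84°.
Daylight = 2h₀/(2π) × 15.80 h = (1.6378/π) × 15.80 = 8.24 h.

8.24 h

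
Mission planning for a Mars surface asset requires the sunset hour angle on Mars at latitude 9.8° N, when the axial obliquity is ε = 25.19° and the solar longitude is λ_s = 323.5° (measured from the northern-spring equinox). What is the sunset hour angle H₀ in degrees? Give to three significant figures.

Solar declination: sin δ = sin ε · sin λ_s = sin 25.19° × sin 323.5° = -0.25317, so δ = -14.665°.
cos H₀ = −tan φ · tan δ = −tan(+9.8°) × tan(-14.665°) = 0.0452, so H₀ = 1.5256 rad = 87.41°.

H₀ = 87.4°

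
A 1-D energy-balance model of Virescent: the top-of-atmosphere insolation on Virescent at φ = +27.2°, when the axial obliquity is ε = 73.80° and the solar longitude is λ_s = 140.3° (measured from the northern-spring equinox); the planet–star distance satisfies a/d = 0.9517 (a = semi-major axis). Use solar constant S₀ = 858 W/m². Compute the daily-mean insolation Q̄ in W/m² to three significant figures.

Solar declination: sin δ = sin ε · sin λ_s = sin 73.80° × sin 140.3° = 0.61340, so δ = +37.836°.
cos H₀ = −tan(+27.2°) tan(+37.836°) = -0.3992, H₀ = 1.9814 rad.
Bracket: H₀ sin φ sin δ + cos φ cos δ sin H₀ = 1.9814×0.45710×0.61340 + 0.88942×0.78977×0.91688 = 0.555555 + 0.644051 = 1.199606.
Inverse-square distance factor (a/d)² = 0.9517² = 0.905733.
Q̄ = (S₀/π) × 0.905733 × [bracket] = (858/π) × 0.905733 × 1.199606 = 296.7 W/m².

Q̄ ≈ 297 W/m²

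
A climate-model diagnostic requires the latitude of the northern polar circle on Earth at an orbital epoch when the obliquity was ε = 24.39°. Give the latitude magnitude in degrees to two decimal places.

The polar circle is the lowest latitude that experiences at least one full rotation of continuous daylight at the northern-summer solstice; it lies at |φ| = 90° − ε = 90° − 24.39° = 65.61°.

65.61°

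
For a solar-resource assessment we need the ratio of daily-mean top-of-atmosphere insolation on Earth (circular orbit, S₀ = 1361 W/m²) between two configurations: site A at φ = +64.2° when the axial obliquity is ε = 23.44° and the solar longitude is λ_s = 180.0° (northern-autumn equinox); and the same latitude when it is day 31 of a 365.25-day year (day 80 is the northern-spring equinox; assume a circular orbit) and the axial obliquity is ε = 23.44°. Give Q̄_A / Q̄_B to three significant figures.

— Configuration A (φ=+64.2°):
Solar declination: sin δ = sin ε · sin λ_s = sin 23.44° × sin 180.0° = 0.00000, so δ = +0.000°.
cos H₀ = −tan(+64.2°) tan(+0.000°) = -0.0000, H₀ = 1.5708 rad.
Bracket: H₀ sin φ sin δ + cos φ cos δ sin H₀ = 1.5708×0.90032×0.00000 + 0.43523×1.00000×1.00000 = 0.000000 + 0.435230 = 0.435230.
Q̄ = (S₀/π) × [bracket] = (1361/π) × 0.435230 = 188.55 W/m².
— Configuration B (φ=+64.2°):
Solar longitude: λ_s = 360° × (31 − 80)/365.25 = -48.296°, i.e. -48.296° + 360° = 311.704°.
sin δ = sin 23.44° × sin 311.704° = -0.29698, so δ = -17.277°.
cos H₀ = −tan(+64.2°) tan(-17.277°) = 0.6434, H₀ = 0.8719 rad.
Bracket: H₀ sin φ sin δ + cos φ cos δ sin H₀ = 0.8719×0.90032×-0.29698 + 0.43523×0.95488×0.76556 = -0.233126 + 0.318161 = 0.085035.
Q̄ = (S₀/π) × [bracket] = (1361/π) × 0.085035 = 36.839 W/m².
Ratio Q̄_A / Q̄_B = 188.55 / 36.839 = 5.118.

Q̄_A / Q̄_B ≈ 5.12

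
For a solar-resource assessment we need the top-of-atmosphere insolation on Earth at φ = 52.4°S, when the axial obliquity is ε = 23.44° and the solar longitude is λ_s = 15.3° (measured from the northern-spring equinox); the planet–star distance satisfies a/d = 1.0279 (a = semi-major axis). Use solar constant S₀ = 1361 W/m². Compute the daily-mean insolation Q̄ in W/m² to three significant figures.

Solar declination: sin δ = sin ε · sin λ_s = sin 23.44° × sin 15.3° = 0.10497, so δ = +6.025°.
cos H₀ = −tan(-52.4°) tan(+6.025°) = 0.1371, H₀ = 1.4333 rad.
Bracket: H₀ sin φ sin δ + cos φ cos δ sin H₀ = 1.4333×-0.79229×0.10497 + 0.61015×0.99448×0.99056 = -0.119203 + 0.601054 = 0.481851.
Inverse-square distance factor (a/d)² = 1.0279² = 1.056578.
Q̄ = (S₀/π) × 1.056578 × [bracket] = (1361/π) × 1.056578 × 0.481851 = 220.6 W/m².

Q̄ ≈ 221 W/m²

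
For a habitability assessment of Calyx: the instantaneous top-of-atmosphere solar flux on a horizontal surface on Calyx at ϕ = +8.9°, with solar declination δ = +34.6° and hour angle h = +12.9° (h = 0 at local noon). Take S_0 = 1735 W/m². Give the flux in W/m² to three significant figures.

cos θ_z = sin ϕ sin δ + cos ϕ cos δ cos h = 0.087851 + 0.792701 = 0.880552.
Flux = S_0 · cos θ_z = 1735 × 0.880552 = 1528 W/m².

1.53e+03 W/m²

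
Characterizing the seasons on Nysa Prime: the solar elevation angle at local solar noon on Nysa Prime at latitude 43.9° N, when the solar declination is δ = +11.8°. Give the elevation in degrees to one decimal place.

At local noon the hour angle is zero, so the zenith angle equals |ϕ − δ| = |+43.9° − (+11.800°)| = 32.100°.
Elevation = 90° − 32.100° = 57.9°.

57.9°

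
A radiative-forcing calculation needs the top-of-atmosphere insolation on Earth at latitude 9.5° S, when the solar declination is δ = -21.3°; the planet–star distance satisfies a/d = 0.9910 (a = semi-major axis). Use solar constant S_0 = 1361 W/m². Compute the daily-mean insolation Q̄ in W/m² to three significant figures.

cos h₀ = −tan(-9.5°) tan(-21.300°) = -0.0652, h₀ = 1.6361 rad.
Bracket: h₀ sin ϕ sin δ + cos ϕ cos δ sin h₀ = 1.6361×-0.16505×-0.36325 + 0.98629×0.93169×0.99787 = 0.098091 + 0.916959 = 1.015050.
Inverse-square distance factor (a/d)² = 0.9910² = 0.982081.
Q̄ = (S_0/π) × 0.982081 × [bracket] = (1361/π) × 0.982081 × 1.015050 = 431.9 W/m².

Q̄ ≈ 432 W/m²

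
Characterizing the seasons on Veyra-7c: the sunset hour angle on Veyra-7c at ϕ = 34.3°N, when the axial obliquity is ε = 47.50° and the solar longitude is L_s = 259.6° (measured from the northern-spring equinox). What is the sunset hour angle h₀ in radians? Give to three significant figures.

Solar declination: sin δ = sin ε · sin L_s = sin 47.50° × sin 259.6° = -0.72516, so δ = -46.483°.
cos h₀ = −tan ϕ · tan δ = −tan(+34.3°) × tan(-46.483°) = 0.7184, so h₀ = 0.7693 rad = 44.08°.

h₀ = 0.769 rad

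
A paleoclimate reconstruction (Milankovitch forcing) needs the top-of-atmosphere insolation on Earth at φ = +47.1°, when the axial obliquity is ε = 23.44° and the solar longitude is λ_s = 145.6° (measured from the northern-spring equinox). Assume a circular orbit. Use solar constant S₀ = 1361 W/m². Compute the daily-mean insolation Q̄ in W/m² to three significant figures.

Q̄ ≈ 408 W/m²

Solar declination: sin δ = sin ε · sin λ_s = sin 23.44° × sin 145.6° = 0.22474, so δ = +12.987°.
cos H₀ = −tan(+47.1°) tan(+12.987°) = -0.2482, H₀ = 1.8216 rad.
Bracket: H₀ sin φ sin δ + cos φ cos δ sin H₀ = 1.8216×0.73254×0.22474 + 0.68072×0.97442×0.96871 = 0.299892 + 0.642552 = 0.942444.
Q̄ = (S₀/π) × [bracket] = (1361/π) × 0.942444 = 408.3 W/m².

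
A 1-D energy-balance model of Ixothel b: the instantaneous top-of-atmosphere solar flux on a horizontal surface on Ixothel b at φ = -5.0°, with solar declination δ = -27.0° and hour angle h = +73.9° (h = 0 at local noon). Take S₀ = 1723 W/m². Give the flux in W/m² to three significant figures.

cos θ_z = sin φ sin δ + cos φ cos δ cos h = 0.039568 + 0.246149 = 0.285717.
Flux = S₀ · cos θ_z = 1723 × 0.285717 = 492.3 W/m².

492 W/m²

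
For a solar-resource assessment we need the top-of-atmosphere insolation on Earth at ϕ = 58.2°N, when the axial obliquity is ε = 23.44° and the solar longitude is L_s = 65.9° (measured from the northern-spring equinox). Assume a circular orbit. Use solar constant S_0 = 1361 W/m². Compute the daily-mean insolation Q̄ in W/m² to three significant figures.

Q̄ ≈ 466 W/m²

Solar declination: sin δ = sin ε · sin L_s = sin 23.44° × sin 65.9° = 0.36311, so δ = +21.292°.
cos h₀ = −tan(+58.2°) tan(+21.292°) = -0.6285, h₀ = 2.2505 rad.
Bracket: h₀ sin ϕ sin δ + cos ϕ cos δ sin h₀ = 2.2505×0.84989×0.36311 + 0.52696×0.93174×0.77777 = 0.694512 + 0.381877 = 1.076389.
Q̄ = (S_0/π) × [bracket] = (1361/π) × 1.076389 = 466.3 W/m².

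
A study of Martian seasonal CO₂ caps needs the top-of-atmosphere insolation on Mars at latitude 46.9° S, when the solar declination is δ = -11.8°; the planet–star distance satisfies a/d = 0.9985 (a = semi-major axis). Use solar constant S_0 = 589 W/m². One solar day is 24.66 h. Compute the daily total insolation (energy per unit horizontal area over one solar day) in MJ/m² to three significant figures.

cos h₀ = −tan(-46.9°) tan(-11.800°) = -0.2232, h₀ = 1.7959 rad.
Bracket: h₀ sin ϕ sin δ + cos ϕ cos δ sin h₀ = 1.7959×-0.73016×-0.20450 + 0.68327×0.97887×0.97476 = 0.268160 + 0.651951 = 0.920111.
Inverse-square distance factor (a/d)² = 0.9985² = 0.997002.
Q̄ = (S_0/π) × 0.997002 × [bracket] = (589/π) × 0.997002 × 0.920111 = 171.99 W/m².
Daily total = Q̄ × 24.66 h × 3600 s/h = 171.99 × 24.66 × 3600 / 10⁶ = 15.27 MJ/m².

15.3 MJ/m²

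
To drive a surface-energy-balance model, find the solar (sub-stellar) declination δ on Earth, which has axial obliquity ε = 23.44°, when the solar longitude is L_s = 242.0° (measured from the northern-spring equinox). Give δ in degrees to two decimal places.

sin δ = sin ε · sin L_s = sin 23.44° × sin 242.0° = -0.351226.
δ = arcsin(-0.351226) = -20.56°.

δ = -20.56°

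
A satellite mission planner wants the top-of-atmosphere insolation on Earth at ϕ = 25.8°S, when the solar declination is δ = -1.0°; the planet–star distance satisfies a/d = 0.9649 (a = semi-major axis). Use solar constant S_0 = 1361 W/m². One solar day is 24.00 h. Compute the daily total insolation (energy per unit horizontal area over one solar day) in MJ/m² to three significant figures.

cos h₀ = −tan(-25.8°) tan(-1.000°) = -0.0084, h₀ = 1.5792 rad.
Bracket: h₀ sin ϕ sin δ + cos ϕ cos δ sin h₀ = 1.5792×-0.43523×-0.01745 + 0.90032×0.99985×0.99996 = 0.011994 + 0.900149 = 0.912143.
Inverse-square distance factor (a/d)² = 0.9649² = 0.931032.
Q̄ = (S_0/π) × 0.931032 × [bracket] = (1361/π) × 0.931032 × 0.912143 = 367.91 W/m².
Daily total = Q̄ × 24.00 h × 3600 s/h = 367.91 × 24.00 × 3600 / 10⁶ = 31.79 MJ/m².

31.8 MJ/m²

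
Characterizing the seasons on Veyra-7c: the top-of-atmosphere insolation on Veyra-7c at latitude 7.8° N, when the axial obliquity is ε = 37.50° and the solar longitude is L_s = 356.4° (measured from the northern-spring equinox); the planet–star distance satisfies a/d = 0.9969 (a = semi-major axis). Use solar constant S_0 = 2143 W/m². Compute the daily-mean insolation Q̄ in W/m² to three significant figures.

Solar declination: sin δ = sin ε · sin L_s = sin 37.50° × sin 356.4° = -0.03822, so δ = -2.191°.
cos h₀ = −tan(+7.8°) tan(-2.191°) = 0.0052, h₀ = 1.5656 rad.
Bracket: h₀ sin ϕ sin δ + cos ϕ cos δ sin h₀ = 1.5656×0.13572×-0.03822 + 0.99075×0.99927×0.99999 = -0.008121 + 0.990017 = 0.981896.
Inverse-square distance factor (a/d)² = 0.9969² = 0.993810.
Q̄ = (S_0/π) × 0.993810 × [bracket] = (2143/π) × 0.993810 × 0.981896 = 665.6 W/m².

Q̄ ≈ 666 W/m²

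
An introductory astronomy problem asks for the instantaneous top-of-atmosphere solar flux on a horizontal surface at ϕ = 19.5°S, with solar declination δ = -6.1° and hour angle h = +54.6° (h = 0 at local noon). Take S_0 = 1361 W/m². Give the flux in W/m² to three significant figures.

cos θ_z = sin ϕ sin δ + cos ϕ cos δ cos h = 0.035472 + 0.542963 = 0.578435.
Flux = S_0 · cos θ_z = 1361 × 0.578435 = 787.3 W/m².

787 W/m²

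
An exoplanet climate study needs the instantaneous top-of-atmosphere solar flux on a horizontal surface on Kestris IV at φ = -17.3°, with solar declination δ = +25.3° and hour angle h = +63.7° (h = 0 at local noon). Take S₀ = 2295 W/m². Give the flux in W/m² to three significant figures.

586 W/m²

cos θ_z = sin φ sin δ + cos φ cos δ cos h = -0.127085 + 0.382451 = 0.255366.
Flux = S₀ · cos θ_z = 2295 × 0.255366 = 586.1 W/m².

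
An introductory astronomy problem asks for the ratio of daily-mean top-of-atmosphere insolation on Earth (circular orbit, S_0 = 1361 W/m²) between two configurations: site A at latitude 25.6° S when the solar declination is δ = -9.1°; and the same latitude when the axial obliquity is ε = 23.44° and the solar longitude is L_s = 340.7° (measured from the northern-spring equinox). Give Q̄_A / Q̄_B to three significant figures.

Q̄_A / Q̄_B ≈ 1.02

— Configuration A (ϕ=-25.6°):
cos h₀ = −tan(-25.6°) tan(-9.100°) = -0.0767, h₀ = 1.6476 rad.
Bracket: h₀ sin ϕ sin δ + cos ϕ cos δ sin h₀ = 1.6476×-0.43209×-0.15816 + 0.90183×0.98741×0.99705 = 0.112596 + 0.887849 = 1.000445.
Q̄ = (S_0/π) × [bracket] = (1361/π) × 1.000445 = 433.41 W/m².
— Configuration B (ϕ=-25.6°):
Solar declination: sin δ = sin ε · sin L_s = sin 23.44° × sin 340.7° = -0.13147, so δ = -7.555°.
cos h₀ = −tan(-25.6°) tan(-7.555°) = -0.0635, h₀ = 1.6344 rad.
Bracket: h₀ sin ϕ sin δ + cos ϕ cos δ sin h₀ = 1.6344×-0.43209×-0.13147 + 0.90183×0.99132×0.99798 = 0.092845 + 0.892196 = 0.985041.
Q̄ = (S_0/π) × [bracket] = (1361/π) × 0.985041 = 426.74 W/m².
Ratio Q̄_A / Q̄_B = 433.41 / 426.74 = 1.016.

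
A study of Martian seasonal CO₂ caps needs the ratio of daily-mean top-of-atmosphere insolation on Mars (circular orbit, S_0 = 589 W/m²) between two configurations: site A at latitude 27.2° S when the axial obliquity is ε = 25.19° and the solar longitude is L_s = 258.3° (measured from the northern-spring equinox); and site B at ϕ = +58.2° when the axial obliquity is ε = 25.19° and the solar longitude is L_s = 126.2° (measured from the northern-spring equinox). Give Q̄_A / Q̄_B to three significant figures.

Q̄_A / Q̄_B ≈ 1.08

— Configuration A (ϕ=-27.2°):
Solar declination: sin δ = sin ε · sin L_s = sin 25.19° × sin 258.3° = -0.41678, so δ = -24.631°.
cos h₀ = −tan(-27.2°) tan(-24.631°) = -0.2356, h₀ = 1.8087 rad.
Bracket: h₀ sin ϕ sin δ + cos ϕ cos δ sin h₀ = 1.8087×-0.45710×-0.41678 + 0.88942×0.90901×0.97184 = 0.344576 + 0.785725 = 1.130301.
Q̄ = (S_0/π) × [bracket] = (589/π) × 1.130301 = 211.91 W/m².
— Configuration B (ϕ=+58.2°):
Solar declination: sin δ = sin ε · sin L_s = sin 25.19° × sin 126.2° = 0.34346, so δ = +20.088°.
cos h₀ = −tan(+58.2°) tan(+20.088°) = -0.5898, h₀ = 2.2016 rad.
Bracket: h₀ sin ϕ sin δ + cos ϕ cos δ sin h₀ = 2.2016×0.84989×0.34346 + 0.52696×0.93917×0.80753 = 0.642654 + 0.399651 = 1.042305.
Q̄ = (S_0/π) × [bracket] = (589/π) × 1.042305 = 195.42 W/m².
Ratio Q̄_A / Q̄_B = 211.91 / 195.42 = 1.084.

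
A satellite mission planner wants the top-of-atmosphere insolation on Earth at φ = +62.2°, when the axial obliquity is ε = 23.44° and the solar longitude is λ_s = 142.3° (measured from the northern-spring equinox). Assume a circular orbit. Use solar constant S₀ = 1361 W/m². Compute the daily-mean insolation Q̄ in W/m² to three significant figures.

Solar declination: sin δ = sin ε · sin λ_s = sin 23.44° × sin 142.3° = 0.24326, so δ = +14.079°.
cos H₀ = −tan(+62.2°) tan(+14.079°) = -0.4757, H₀ = 2.0665 rad.
Bracket: H₀ sin φ sin δ + cos φ cos δ sin H₀ = 2.0665×0.88458×0.24326 + 0.46639×0.96996×0.87962 = 0.444676 + 0.397922 = 0.842598.
Q̄ = (S₀/π) × [bracket] = (1361/π) × 0.842598 = 365.0 W/m².

Q̄ ≈ 365 W/m²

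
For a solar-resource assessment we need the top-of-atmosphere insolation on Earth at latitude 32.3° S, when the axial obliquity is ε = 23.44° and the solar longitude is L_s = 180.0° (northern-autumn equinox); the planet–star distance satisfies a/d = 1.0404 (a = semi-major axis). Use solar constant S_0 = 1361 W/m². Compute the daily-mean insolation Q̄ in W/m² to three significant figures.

Q̄ ≈ 396 W/m²

Solar declination: sin δ = sin ε · sin L_s = sin 23.44° × sin 180.0° = 0.00000, so δ = +0.000°.
cos h₀ = −tan(-32.3°) tan(+0.000°) = 0.0000, h₀ = 1.5708 rad.
Bracket: h₀ sin ϕ sin δ + cos ϕ cos δ sin h₀ = 1.5708×-0.53435×0.00000 + 0.84526×1.00000×1.00000 = -0.000000 + 0.845260 = 0.845260.
Inverse-square distance factor (a/d)² = 1.0404² = 1.082432.
Q̄ = (S_0/π) × 1.082432 × [bracket] = (1361/π) × 1.082432 × 0.845260 = 396.4 W/m².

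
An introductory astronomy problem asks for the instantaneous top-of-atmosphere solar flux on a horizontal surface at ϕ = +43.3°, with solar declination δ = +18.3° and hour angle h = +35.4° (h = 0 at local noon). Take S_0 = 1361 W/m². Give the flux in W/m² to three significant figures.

1.06e+03 W/m²

cos θ_z = sin ϕ sin δ + cos ϕ cos δ cos h = 0.215342 + 0.563226 = 0.778568.
Flux = S_0 · cos θ_z = 1361 × 0.778568 = 1060 W/m².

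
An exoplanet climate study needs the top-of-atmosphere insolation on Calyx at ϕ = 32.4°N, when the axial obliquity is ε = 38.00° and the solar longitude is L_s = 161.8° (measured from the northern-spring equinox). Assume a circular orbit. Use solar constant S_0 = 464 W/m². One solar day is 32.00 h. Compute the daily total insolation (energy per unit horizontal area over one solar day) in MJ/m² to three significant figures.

Solar declination: sin δ = sin ε · sin L_s = sin 38.00° × sin 161.8° = 0.19229, so δ = +11.087°.
cos h₀ = −tan(+32.4°) tan(+11.087°) = -0.1244, h₀ = 1.6955 rad.
Bracket: h₀ sin ϕ sin δ + cos ϕ cos δ sin h₀ = 1.6955×0.53583×0.19229 + 0.84433×0.98134×0.99224 = 0.174695 + 0.822145 = 0.996840.
Q̄ = (S_0/π) × [bracket] = (464/π) × 0.996840 = 147.23 W/m².
Daily total = Q̄ × 32.00 h × 3600 s/h = 147.23 × 32.00 × 3600 / 10⁶ = 16.96 MJ/m².

17.0 MJ/m²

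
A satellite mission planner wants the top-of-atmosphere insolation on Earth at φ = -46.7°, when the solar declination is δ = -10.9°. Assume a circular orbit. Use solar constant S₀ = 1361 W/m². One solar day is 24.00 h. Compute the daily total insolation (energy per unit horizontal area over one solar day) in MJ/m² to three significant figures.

33.8 MJ/m²

cos H₀ = −tan(-46.7°) tan(-10.900°) = -0.2043, H₀ = 1.7766 rad.
Bracket: H₀ sin φ sin δ + cos φ cos δ sin H₀ = 1.7766×-0.72777×-0.18910 + 0.68582×0.98196×0.97890 = 0.244498 + 0.659238 = 0.903736.
Q̄ = (S₀/π) × [bracket] = (1361/π) × 0.903736 = 391.52 W/m².
Daily total = Q̄ × 24.00 h × 3600 s/h = 391.52 × 24.00 × 3600 / 10⁶ = 33.83 MJ/m².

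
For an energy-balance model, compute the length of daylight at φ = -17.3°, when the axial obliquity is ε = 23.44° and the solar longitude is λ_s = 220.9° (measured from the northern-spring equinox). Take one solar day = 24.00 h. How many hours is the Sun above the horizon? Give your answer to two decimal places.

Solar declination: sin δ = sin ε · sin λ_s = sin 23.44° × sin 220.9° = -0.26045, so δ = -15.097°.
cos H₀ = −tan φ · tan δ = −tan(-17.3°) × tan(-15.097°) = -0.0840, so H₀ = 1.6549 rad = 94.82°.
Daylight = 2H₀/(2π) × 24.00 h = (1.6549/π) × 24.00 = 12.64 h.

12.64 h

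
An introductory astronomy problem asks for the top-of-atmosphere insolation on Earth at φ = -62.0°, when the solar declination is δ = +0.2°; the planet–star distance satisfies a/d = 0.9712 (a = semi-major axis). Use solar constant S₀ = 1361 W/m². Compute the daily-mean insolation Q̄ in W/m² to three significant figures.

cos H₀ = −tan(-62.0°) tan(+0.200°) = 0.0066, H₀ = 1.5642 rad.
Bracket: H₀ sin φ sin δ + cos φ cos δ sin H₀ = 1.5642×-0.88295×0.00349 + 0.46947×0.99999×0.99998 = -0.004820 + 0.469456 = 0.464636.
Inverse-square distance factor (a/d)² = 0.9712² = 0.943229.
Q̄ = (S₀/π) × 0.943229 × [bracket] = (1361/π) × 0.943229 × 0.464636 = 189.9 W/m².

Q̄ ≈ 190 W/m²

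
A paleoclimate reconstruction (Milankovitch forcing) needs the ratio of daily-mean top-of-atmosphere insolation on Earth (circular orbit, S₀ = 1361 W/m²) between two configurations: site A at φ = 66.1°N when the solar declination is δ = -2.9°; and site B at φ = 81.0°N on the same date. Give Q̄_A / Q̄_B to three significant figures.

Q̄_A / Q̄_B ≈ 3.90

— Configuration A (φ=+66.1°):
cos H₀ = −tan(+66.1°) tan(-2.900°) = 0.1143, H₀ = 1.4562 rad.
Bracket: H₀ sin φ sin δ + cos φ cos δ sin H₀ = 1.4562×0.91425×-0.05059 + 0.40514×0.99872×0.99344 = -0.067352 + 0.401967 = 0.334615.
Q̄ = (S₀/π) × [bracket] = (1361/π) × 0.334615 = 144.96 W/m².
— Configuration B (φ=+81.0°):
cos H₀ = −tan(+81.0°) tan(-2.900°) = 0.3198, H₀ = 1.2452 rad.
Bracket: H₀ sin φ sin δ + cos φ cos δ sin H₀ = 1.2452×0.98769×-0.05059 + 0.15643×0.99872×0.94747 = -0.062219 + 0.148023 = 0.085804.
Q̄ = (S₀/π) × [bracket] = (1361/π) × 0.085804 = 37.172 W/m².
Ratio Q̄_A / Q̄_B = 144.96 / 37.172 = 3.900.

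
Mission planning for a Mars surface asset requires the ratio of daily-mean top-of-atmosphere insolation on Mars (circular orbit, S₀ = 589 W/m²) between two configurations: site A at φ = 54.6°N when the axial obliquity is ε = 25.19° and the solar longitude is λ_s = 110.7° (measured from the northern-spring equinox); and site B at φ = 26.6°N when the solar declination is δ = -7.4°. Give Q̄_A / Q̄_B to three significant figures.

— Configuration A (φ=+54.6°):
Solar declination: sin δ = sin ε · sin λ_s = sin 25.19° × sin 110.7° = 0.39814, so δ = +23.462°.
cos H₀ = −tan(+54.6°) tan(+23.462°) = -0.6107, H₀ = 2.2278 rad.
Bracket: H₀ sin φ sin δ + cos φ cos δ sin H₀ = 2.2278×0.81513×0.39814 + 0.57928×0.91732×0.79183 = 0.723001 + 0.420767 = 1.143768.
Q̄ = (S₀/π) × [bracket] = (589/π) × 1.143768 = 214.44 W/m².
— Configuration B (φ=+26.6°):
cos H₀ = −tan(+26.6°) tan(-7.400°) = 0.0650, H₀ = 1.5057 rad.
Bracket: H₀ sin φ sin δ + cos φ cos δ sin H₀ = 1.5057×0.44776×-0.12880 + 0.89415×0.99167×0.99788 = -0.086836 + 0.884822 = 0.797986.
Q̄ = (S₀/π) × [bracket] = (589/π) × 0.797986 = 149.61 W/m².
Ratio Q̄_A / Q̄_B = 214.44 / 149.61 = 1.433.

Q̄_A / Q̄_B ≈ 1.43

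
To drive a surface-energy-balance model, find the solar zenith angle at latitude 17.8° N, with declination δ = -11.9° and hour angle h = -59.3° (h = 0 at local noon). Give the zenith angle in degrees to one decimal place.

cos θ_z = sin ϕ sin δ + cos ϕ cos δ cos h = -0.063036 + 0.475656 = 0.412620.
θ_z = arccos(0.412620) = 65.6°.

θ_z = 65.6°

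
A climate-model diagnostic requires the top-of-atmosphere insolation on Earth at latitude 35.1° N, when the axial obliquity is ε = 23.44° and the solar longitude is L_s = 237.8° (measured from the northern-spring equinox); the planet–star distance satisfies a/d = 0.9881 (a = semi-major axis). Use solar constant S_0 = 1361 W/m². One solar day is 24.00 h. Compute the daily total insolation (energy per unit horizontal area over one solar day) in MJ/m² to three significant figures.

Solar declination: sin δ = sin ε · sin L_s = sin 23.44° × sin 237.8° = -0.33661, so δ = -19.670°.
cos h₀ = −tan(+35.1°) tan(-19.670°) = 0.2512, h₀ = 1.3168 rad.
Bracket: h₀ sin ϕ sin δ + cos ϕ cos δ sin h₀ = 1.3168×0.57501×-0.33661 + 0.81815×0.94165×0.96793 = -0.254872 + 0.745704 = 0.490832.
Inverse-square distance factor (a/d)² = 0.9881² = 0.976342.
Q̄ = (S_0/π) × 0.976342 × [bracket] = (1361/π) × 0.976342 × 0.490832 = 207.61 W/m².
Daily total = Q̄ × 24.00 h × 3600 s/h = 207.61 × 24.00 × 3600 / 10⁶ = 17.94 MJ/m².

17.9 MJ/m²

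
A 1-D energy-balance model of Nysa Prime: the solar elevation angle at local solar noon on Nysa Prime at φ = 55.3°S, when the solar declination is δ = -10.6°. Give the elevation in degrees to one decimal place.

45.3°

At local noon the hour angle is zero, so the zenith angle equals |φ − δ| = |-55.3° − (-10.600°)| = 44.700°.
Elevation = 90° − 44.700° = 45.3°.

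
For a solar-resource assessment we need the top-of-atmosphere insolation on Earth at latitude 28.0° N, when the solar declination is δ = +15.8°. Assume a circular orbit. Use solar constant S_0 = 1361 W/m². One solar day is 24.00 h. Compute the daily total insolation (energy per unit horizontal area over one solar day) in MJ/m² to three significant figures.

39.7 MJ/m²

cos h₀ = −tan(+28.0°) tan(+15.800°) = -0.1505, h₀ = 1.7218 rad.
Bracket: h₀ sin ϕ sin δ + cos ϕ cos δ sin h₀ = 1.7218×0.46947×0.27228 + 0.88295×0.96222×0.98862 = 0.220093 + 0.839924 = 1.060017.
Q̄ = (S_0/π) × [bracket] = (1361/π) × 1.060017 = 459.22 W/m².
Daily total = Q̄ × 24.00 h × 3600 s/h = 459.22 × 24.00 × 3600 / 10⁶ = 39.68 MJ/m².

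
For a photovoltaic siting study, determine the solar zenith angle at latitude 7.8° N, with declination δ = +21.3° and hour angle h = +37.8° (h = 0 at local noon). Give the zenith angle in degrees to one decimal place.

cos θ_z = sin φ sin δ + cos φ cos δ cos h = 0.049299 + 0.729369 = 0.778668.
θ_z = arccos(0.778668) = 38.9°.

θ_z = 38.9°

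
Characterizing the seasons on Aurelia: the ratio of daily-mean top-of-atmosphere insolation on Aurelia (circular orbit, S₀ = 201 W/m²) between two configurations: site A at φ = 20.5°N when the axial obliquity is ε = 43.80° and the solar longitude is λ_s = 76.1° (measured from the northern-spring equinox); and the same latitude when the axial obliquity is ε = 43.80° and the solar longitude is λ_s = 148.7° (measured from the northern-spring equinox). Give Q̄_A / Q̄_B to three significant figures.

Q̄_A / Q̄_B ≈ 1.02

— Configuration A (φ=+20.5°):
Solar declination: sin δ = sin ε · sin λ_s = sin 43.80° × sin 76.1° = 0.67187, so δ = +42.212°.
cos H₀ = −tan(+20.5°) tan(+42.212°) = -0.3392, H₀ = 1.9168 rad.
Bracket: H₀ sin φ sin δ + cos φ cos δ sin H₀ = 1.9168×0.35021×0.67187 + 0.93667×0.74066×0.94073 = 0.451015 + 0.652635 = 1.103650.
Q̄ = (S₀/π) × [bracket] = (201/π) × 1.103650 = 70.612 W/m².
— Configuration B (φ=+20.5°):
Solar declination: sin δ = sin ε · sin λ_s = sin 43.80° × sin 148.7° = 0.35958, so δ = +21.075°.
cos H₀ = −tan(+20.5°) tan(+21.075°) = -0.1441, H₀ = 1.7154 rad.
Bracket: H₀ sin φ sin δ + cos φ cos δ sin H₀ = 1.7154×0.35021×0.35958 + 0.93667×0.93311×0.98957 = 0.216018 + 0.864900 = 1.080918.
Q̄ = (S₀/π) × [bracket] = (201/π) × 1.080918 = 69.157 W/m².
Ratio Q̄_A / Q̄_B = 70.612 / 69.157 = 1.021.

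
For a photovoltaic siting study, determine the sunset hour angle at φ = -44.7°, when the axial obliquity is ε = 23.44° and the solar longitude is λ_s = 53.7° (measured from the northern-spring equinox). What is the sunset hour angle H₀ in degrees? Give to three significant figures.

H₀ = 70.4°

Solar declination: sin δ = sin ε · sin λ_s = sin 23.44° × sin 53.7° = 0.32059, so δ = +18.699°.
cos H₀ = −tan φ · tan δ = −tan(-44.7°) × tan(+18.699°) = 0.3349, so H₀ = 1.2293 rad = 70.43°.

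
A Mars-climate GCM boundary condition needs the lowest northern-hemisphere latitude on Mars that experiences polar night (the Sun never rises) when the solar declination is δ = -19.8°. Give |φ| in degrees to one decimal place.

Polar night requires cos H₀ = −tan φ tan δ ≥ 1, i.e. tan φ tan δ ≤ −1.
The boundary is |tan φ| · |tan δ| = 1, so |φ| = 90° − |δ| = 90° − 19.8° = 70.2° in the northern hemisphere.

|φ| = 70.2°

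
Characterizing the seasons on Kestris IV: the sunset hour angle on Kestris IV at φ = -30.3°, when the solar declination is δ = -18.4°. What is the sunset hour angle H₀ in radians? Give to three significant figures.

H₀ = 1.77 rad

cos H₀ = −tan φ · tan δ = −tan(-30.3°) × tan(-18.400°) = -0.1944, so H₀ = 1.7664 rad = 101.21°.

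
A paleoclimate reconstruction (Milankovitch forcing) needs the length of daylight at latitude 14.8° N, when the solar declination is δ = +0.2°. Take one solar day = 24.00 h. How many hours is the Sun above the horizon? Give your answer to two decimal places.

12.01 h

cos h₀ = −tan ϕ · tan δ = −tan(+14.8°) × tan(+0.200°) = -0.0009, so h₀ = 1.5717 rad = 90.05°.
Daylight = 2h₀/(2π) × 24.00 h = (1.5717/π) × 24.00 = 12.01 h.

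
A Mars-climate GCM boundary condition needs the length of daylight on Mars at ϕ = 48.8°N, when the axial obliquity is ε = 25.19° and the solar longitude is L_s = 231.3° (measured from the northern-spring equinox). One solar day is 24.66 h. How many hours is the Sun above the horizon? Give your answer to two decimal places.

9.08 h

Solar declination: sin δ = sin ε · sin L_s = sin 25.19° × sin 231.3° = -0.33217, so δ = -19.400°.
cos h₀ = −tan ϕ · tan δ = −tan(+48.8°) × tan(-19.400°) = 0.4023, so h₀ = 1.1568 rad = 66.28°.
Daylight = 2h₀/(2π) × 24.66 h = (1.1568/π) × 24.66 = 9.08 h.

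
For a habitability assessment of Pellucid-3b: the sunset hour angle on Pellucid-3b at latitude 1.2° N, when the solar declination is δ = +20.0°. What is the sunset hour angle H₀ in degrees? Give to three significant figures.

H₀ = 90.4°

cos H₀ = −tan φ · tan δ = −tan(+1.2°) × tan(+20.000°) = -0.0076, so H₀ = 1.5784 rad = 90.44°.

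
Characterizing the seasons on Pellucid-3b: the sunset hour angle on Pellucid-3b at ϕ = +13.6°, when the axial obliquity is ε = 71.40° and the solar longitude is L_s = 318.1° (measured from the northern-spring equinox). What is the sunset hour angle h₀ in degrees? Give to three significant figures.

Solar declination: sin δ = sin ε · sin L_s = sin 71.40° × sin 318.1° = -0.63295, so δ = -39.268°.
cos h₀ = −tan ϕ · tan δ = −tan(+13.6°) × tan(-39.268°) = 0.1978, so h₀ = 1.3717 rad = 78.59°.

h₀ = 78.6°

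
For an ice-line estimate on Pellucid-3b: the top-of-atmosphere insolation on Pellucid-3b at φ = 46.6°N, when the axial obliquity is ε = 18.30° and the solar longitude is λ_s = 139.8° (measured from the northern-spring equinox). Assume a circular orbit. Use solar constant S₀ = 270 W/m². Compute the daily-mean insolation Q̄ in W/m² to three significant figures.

Q̄ ≈ 79.1 W/m²

Solar declination: sin δ = sin ε · sin λ_s = sin 18.30° × sin 139.8° = 0.20267, so δ = +11.693°.
cos H₀ = −tan(+46.6°) tan(+11.693°) = -0.2189, H₀ = 1.7914 rad.
Bracket: H₀ sin φ sin δ + cos φ cos δ sin H₀ = 1.7914×0.72657×0.20267 + 0.68709×0.97925×0.97576 = 0.263791 + 0.656523 = 0.920314.
Q̄ = (S₀/π) × [bracket] = (270/π) × 0.920314 = 79.10 W/m².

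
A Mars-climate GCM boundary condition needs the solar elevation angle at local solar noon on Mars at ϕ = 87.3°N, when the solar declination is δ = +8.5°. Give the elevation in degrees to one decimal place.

11.2°

At local noon the hour angle is zero, so the zenith angle equals |ϕ − δ| = |+87.3° − (+8.500°)| = 78.800°.
Elevation = 90° − 78.800° = 11.2°.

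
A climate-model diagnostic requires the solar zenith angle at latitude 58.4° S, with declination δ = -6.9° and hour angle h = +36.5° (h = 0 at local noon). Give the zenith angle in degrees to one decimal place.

cos θ_z = sin ϕ sin δ + cos ϕ cos δ cos h = 0.102324 + 0.418159 = 0.520483.
θ_z = arccos(0.520483) = 58.6°.

θ_z = 58.6°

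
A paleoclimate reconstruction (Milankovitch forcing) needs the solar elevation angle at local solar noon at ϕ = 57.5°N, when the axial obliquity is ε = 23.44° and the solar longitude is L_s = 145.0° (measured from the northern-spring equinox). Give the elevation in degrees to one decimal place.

45.7°

Solar declination: sin δ = sin ε · sin L_s = sin 23.44° × sin 145.0° = 0.22816, so δ = +13.189°.
At local noon the hour angle is zero, so the zenith angle equals |ϕ − δ| = |+57.5° − (+13.189°)| = 44.311°.
Elevation = 90° − 44.311° = 45.7°.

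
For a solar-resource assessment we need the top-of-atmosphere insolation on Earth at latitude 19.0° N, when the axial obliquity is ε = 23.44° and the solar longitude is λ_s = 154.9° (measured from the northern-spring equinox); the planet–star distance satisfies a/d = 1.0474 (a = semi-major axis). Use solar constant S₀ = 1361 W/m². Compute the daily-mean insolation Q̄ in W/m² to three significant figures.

Q̄ ≈ 485 W/m²

Solar declination: sin δ = sin ε · sin λ_s = sin 23.44° × sin 154.9° = 0.16874, so δ = +9.715°.
cos H₀ = −tan(+19.0°) tan(+9.715°) = -0.0589, H₀ = 1.6298 rad.
Bracket: H₀ sin φ sin δ + cos φ cos δ sin H₀ = 1.6298×0.32557×0.16874 + 0.94552×0.98566×0.99826 = 0.089536 + 0.930340 = 1.019876.
Inverse-square distance factor (a/d)² = 1.0474² = 1.097047.
Q̄ = (S₀/π) × 1.097047 × [bracket] = (1361/π) × 1.097047 × 1.019876 = 484.7 W/m².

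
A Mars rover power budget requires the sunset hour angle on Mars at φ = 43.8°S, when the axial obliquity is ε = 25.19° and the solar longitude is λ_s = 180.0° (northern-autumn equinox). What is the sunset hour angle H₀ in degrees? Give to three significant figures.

H₀ = 90.0°

Solar declination: sin δ = sin ε · sin λ_s = sin 25.19° × sin 180.0° = 0.00000, so δ = +0.000°.
cos H₀ = −tan φ · tan δ = −tan(-43.8°) × tan(+0.000°) = 0.0000, so H₀ = 1.5708 rad = 90.00°.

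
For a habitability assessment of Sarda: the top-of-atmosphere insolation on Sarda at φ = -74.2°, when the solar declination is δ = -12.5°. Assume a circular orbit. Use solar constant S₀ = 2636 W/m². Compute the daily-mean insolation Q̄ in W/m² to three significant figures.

Q̄ ≈ 570 W/m²

cos H₀ = −tan(-74.2°) tan(-12.500°) = -0.7835, H₀ = 2.4710 rad.
Bracket: H₀ sin φ sin δ + cos φ cos δ sin H₀ = 2.4710×-0.96222×-0.21644 + 0.27228×0.97630×0.62145 = 0.514618 + 0.165198 = 0.679816.
Q̄ = (S₀/π) × [bracket] = (2636/π) × 0.679816 = 570.4 W/m².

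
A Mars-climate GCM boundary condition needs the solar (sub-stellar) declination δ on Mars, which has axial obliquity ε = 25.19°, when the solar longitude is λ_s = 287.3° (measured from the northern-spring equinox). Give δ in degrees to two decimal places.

δ = -23.98°

sin δ = sin ε · sin λ_s = sin 25.19° × sin 287.3° = -0.406367.
δ = arcsin(-0.406367) = -23.98°.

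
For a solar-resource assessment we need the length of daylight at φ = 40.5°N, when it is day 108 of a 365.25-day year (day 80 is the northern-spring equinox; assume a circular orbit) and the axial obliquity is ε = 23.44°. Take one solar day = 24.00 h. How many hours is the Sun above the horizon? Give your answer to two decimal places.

Solar longitude: λ_s = 360° × (108 − 80)/365.25 = 27.598°.
sin δ = sin 23.44° × sin 27.598° = 0.18428, so δ = +10.619°.
cos H₀ = −tan φ · tan δ = −tan(+40.5°) × tan(+10.619°) = -0.1601, so H₀ = 1.7316 rad = 99.21°.
Daylight = 2H₀/(2π) × 24.00 h = (1.7316/π) × 24.00 = 13.23 h.

13.23 h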